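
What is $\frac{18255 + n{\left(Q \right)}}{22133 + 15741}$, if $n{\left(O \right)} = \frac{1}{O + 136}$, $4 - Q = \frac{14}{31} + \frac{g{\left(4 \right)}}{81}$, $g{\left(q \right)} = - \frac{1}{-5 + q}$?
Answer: $\frac{3198049068}{6635051375} \approx 0.48199$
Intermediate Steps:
$Q = \frac{8879}{2511}$ ($Q = 4 - \left(\frac{14}{31} + \frac{\left(-1\right) \frac{1}{-5 + 4}}{81}\right) = 4 - \left(14 \cdot \frac{1}{31} + - \frac{1}{-1} \cdot \frac{1}{81}\right) = 4 - \left(\frac{14}{31} + \left(-1\right) \left(-1\right) \frac{1}{81}\right) = 4 - \left(\frac{14}{31} + 1 \cdot \frac{1}{81}\right) = 4 - \left(\frac{14}{31} + \frac{1}{81}\right) = 4 - \frac{1165}{2511} = \frac{8879}{2511} \approx 3.536$)
$n{\left(O \right)} = \frac{1}{136 + O}$
$\frac{18255 + n{\left(Q \right)}}{22133 + 15741} = \frac{18255 + \frac{1}{136 + \frac{8879}{2511}}}{22133 + 15741} = \frac{18255 + \frac{1}{\frac{350375}{2511}}}{37874} = \left(18255 + \frac{2511}{350375}\right) \frac{1}{37874} = \frac{6396098136}{350375} \cdot \frac{1}{37874} = \frac{3198049068}{6635051375}$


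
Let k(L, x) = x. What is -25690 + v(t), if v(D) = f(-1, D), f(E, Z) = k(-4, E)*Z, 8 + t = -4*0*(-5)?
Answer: -25682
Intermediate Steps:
t = -8 (t = -8 - 4*0*(-5) = -8 + 0*(-5) = -8 + 0 = -8)
f(E, Z) = E*Z
v(D) = -D
-25690 + v(t) = -25690 - 1*(-8) = -25690 + 8 = -25682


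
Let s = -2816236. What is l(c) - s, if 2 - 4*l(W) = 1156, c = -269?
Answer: 5631895/2 ≈ 2.8159e+6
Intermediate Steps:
l(W) = -577/2 (l(W) = ½ - ¼*1156 = ½ - 289 = -577/2)
l(c) - s = -577/2 - 1*(-2816236) = -577/2 + 2816236 = 5631895/2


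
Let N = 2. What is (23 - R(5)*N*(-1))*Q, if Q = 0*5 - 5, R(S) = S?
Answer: -165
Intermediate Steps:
Q = -5 (Q = 0 - 5 = -5)
(23 - R(5)*N*(-1))*Q = (23 - 5*2*(-1))*(-5) = (23 - 10*(-1))*(-5) = (23 - 1*(-10))*(-5) = (23 + 10)*(-5) = 33*(-5) = -165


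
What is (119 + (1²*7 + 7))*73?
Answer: 9709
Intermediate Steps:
(119 + (1²*7 + 7))*73 = (119 + (1*7 + 7))*73 = (119 + (7 + 7))*73 = (119 + 14)*73 = 133*73 = 9709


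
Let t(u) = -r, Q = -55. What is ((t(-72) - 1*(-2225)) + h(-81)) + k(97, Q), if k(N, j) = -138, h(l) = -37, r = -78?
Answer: 2128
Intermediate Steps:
t(u) = 78 (t(u) = -1*(-78) = 78)
((t(-72) - 1*(-2225)) + h(-81)) + k(97, Q) = ((78 - 1*(-2225)) - 37) - 138 = ((78 + 2225) - 37) - 138 = (2303 - 37) - 138 = 2266 - 138 = 2128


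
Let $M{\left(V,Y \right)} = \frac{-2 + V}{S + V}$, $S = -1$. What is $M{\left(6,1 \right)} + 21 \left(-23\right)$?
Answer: $- \frac{2411}{5} \approx -482.2$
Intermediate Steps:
$M{\left(V,Y \right)} = \frac{-2 + V}{-1 + V}$
$M{\left(6,1 \right)} + 21 \left(-23\right) = \frac{-2 + 6}{-1 + 6} + 21 \left(-23\right) = \frac{1}{5} \cdot 4 - 483 = \frac{4}{5} - 483 = - \frac{2411}{5}$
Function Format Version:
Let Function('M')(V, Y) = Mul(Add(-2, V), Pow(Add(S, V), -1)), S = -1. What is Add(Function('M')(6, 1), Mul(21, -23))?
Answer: Rational(-2411, 5) ≈ -482.20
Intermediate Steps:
Function('M')(V, Y) = Mul(Pow(Add(-1, V), -1), Add(-2, V)) (Function('M')(V, Y) = Mul(Add(-2, V), Pow(Add(-1, V), -1)) = Mul(Pow(Add(-1, V), -1), Add(-2, V)))
Add(Function('M')(6, 1), Mul(21, -23)) = Add(Mul(Pow(Add(-1, 6), -1), Add(-2, 6)), Mul(21, -23)) = Add(Mul(Pow(5, -1), 4), -483) = Add(Mul(Rational(1, 5), 4), -483) = Add(Rational(4, 5), -483) = Rational(-2411, 5)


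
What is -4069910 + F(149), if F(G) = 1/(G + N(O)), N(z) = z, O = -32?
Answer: -476179469/117 ≈ -4.0699e+6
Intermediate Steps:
F(G) = 1/(-32 + G) (F(G) = 1/(G - 32) = 1/(-32 + G))
-4069910 + F(149) = -4069910 + 1/(-32 + 149) = -4069910 + 1/117 = -476179469/117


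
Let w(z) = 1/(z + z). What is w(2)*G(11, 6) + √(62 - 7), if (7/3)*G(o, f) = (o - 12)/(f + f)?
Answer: -1/112 + √55 ≈ 7.4073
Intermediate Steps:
w(z) = 1/(2*z)
G(o, f) = 3*(-12 + o)/(14*f) (G(o, f) = 3*((o - 12)/(f + f))/7 = 3*((-12 + o)/((2*f)))/7 = 3*((-12 + o)*(1/(2*f)))/7 = 3*((-12 + o)/(2*f))/7 = 3*(-12 + o)/(14*f))
w(2)*G(11, 6) + √(62 - 7) = ((½)/2)*((3/14)*(-12 + 11)/6) + √(62 - 7) = ((½)*(½))*((3/14)*(⅙)*(-1)) + √55 = (¼)*(-1/28) + √55 = -1/112 + √55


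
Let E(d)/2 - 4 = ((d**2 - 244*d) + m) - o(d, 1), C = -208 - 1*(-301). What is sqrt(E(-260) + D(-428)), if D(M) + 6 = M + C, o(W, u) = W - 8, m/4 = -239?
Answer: sqrt(260371) ≈ 510.27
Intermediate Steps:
m = -956 (m = 4*(-239) = -956)
o(W, u) = -8 + W
C = 93 (C = -208 + 301 = 93)
D(M) = 87 + M (D(M) = -6 + (M + 93) = -6 + (93 + M) = 87 + M)
E(d) = -1888 - 490*d + 2*d**2 (E(d) = 8 + 2*(((d**2 - 244*d) - 956) - (-8 + d)) = 8 + 2*((-956 + d**2 - 244*d) + (8 - d)) = 8 + 2*(-948 + d**2 - 245*d) = 8 + (-1896 - 490*d + 2*d**2) = -1888 - 490*d + 2*d**2)
sqrt(E(-260) + D(-428)) = sqrt((-1888 - 490*(-260) + 2*(-260)**2) + (87 - 428)) = sqrt((-1888 + 127400 + 2*67600) - 341) = sqrt((-1888 + 127400 + 135200) - 341) = sqrt(260712 - 341) = sqrt(260371)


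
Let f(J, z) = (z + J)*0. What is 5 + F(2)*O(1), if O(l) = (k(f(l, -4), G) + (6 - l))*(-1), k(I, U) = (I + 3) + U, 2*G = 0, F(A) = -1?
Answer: 13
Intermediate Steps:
f(J, z) = 0 (f(J, z) = (J + z)*0 = 0)
G = 0 (G = (1/2)*0 = 0)
k(I, U) = 3 + I + U (k(I, U) = (3 + I) + U = 3 + I + U)
O(l) = -9 + l (O(l) = ((3 + 0 + 0) + (6 - l))*(-1) = (3 + (6 - l))*(-1) = (9 - l)*(-1) = -9 + l)
5 + F(2)*O(1) = 5 - (-9 + 1) = 5 - 1*(-8) = 5 + 8 = 13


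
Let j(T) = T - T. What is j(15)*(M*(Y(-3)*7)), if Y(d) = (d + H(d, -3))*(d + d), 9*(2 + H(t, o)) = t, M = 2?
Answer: 0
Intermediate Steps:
j(T) = 0
H(t, o) = -2 + t/9
Y(d) = 2*d*(-2 + 10*d/9) (Y(d) = (d + (-2 + d/9))*(d + d) = (-2 + 10*d/9)*(2*d) = 2*d*(-2 + 10*d/9))
j(15)*(M*(Y(-3)*7)) = 0*(2*(((4/9)*(-3)*(-9 + 5*(-3)))*7)) = 0*(2*(((4/9)*(-3)*(-9 - 15))*7)) = 0*(2*(((4/9)*(-3)*(-24))*7)) = 0*(2*(32*7)) = 0*(2*224) = 0*448 = 0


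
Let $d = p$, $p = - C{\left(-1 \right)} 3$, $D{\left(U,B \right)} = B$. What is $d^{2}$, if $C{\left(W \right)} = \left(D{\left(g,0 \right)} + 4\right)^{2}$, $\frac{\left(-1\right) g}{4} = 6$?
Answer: $2304$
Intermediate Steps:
$g = -24$ ($g = \left(-4\right) 6 = -24$)
$C{\left(W \right)} = 16$ ($C{\left(W \right)} = \left(0 + 4\right)^{2} = 4^{2} = 16$)
$p = -48$ ($p = \left(-1\right) 16 \cdot 3 = \left(-16\right) 3 = -48$)
$d = -48$
$d^{2} = \left(-48\right)^{2} = 2304$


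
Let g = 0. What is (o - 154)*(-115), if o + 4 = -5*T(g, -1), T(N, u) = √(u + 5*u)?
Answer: 18170 + 575*I*√6 ≈ 18170.0 + 1408.5*I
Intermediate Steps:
T(N, u) = √6*√u (T(N, u) = √(6*u) = √6*√u)
o = -4 - 5*I*√6 (o = -4 - 5*√6*√(-1) = -4 - 5*√6*I = -4 - 5*I*√6 ≈ -4.0 - 12.247*I)
(o - 154)*(-115) = ((-4 - 5*I*√6) - 154)*(-115) = (-158 - 5*I*√6)*(-115) = 18170 + 575*I*√6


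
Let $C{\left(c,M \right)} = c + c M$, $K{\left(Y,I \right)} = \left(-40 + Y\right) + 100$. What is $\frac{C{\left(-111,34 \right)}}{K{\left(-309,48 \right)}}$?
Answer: $\frac{1295}{83} \approx 15.602$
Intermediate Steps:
$K{\left(Y,I \right)} = 60 + Y$
$C{\left(c,M \right)} = c + M c$
$\frac{C{\left(-111,34 \right)}}{K{\left(-309,48 \right)}} = \frac{\left(-111\right) \left(1 + 34\right)}{60 - 309} = \frac{\left(-111\right) 35}{-249} = \left(-3885\right) \left(- \frac{1}{249}\right) = \frac{1295}{83}$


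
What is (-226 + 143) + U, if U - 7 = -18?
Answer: -94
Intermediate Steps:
U = -11 (U = 7 - 18 = -11)
(-226 + 143) + U = (-226 + 143) - 11 = -83 - 11 = -94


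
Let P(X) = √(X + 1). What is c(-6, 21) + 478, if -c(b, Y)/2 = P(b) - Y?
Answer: 520 - 2*I*√5 ≈ 520.0 - 4.4721*I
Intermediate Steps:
P(X) = √(1 + X)
c(b, Y) = -2*√(1 + b) + 2*Y (c(b, Y) = -2*(√(1 + b) - Y) = -2*√(1 + b) + 2*Y)
c(-6, 21) + 478 = (-2*√(1 - 6) + 2*21) + 478 = (-2*I*√5 + 42) + 478 = (42 - 2*I*√5) + 478 = 520 - 2*I*√5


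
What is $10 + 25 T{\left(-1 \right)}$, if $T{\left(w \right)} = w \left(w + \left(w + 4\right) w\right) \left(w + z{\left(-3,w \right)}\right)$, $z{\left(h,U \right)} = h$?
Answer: $-390$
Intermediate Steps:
$T{\left(w \right)} = w \left(-3 + w\right) \left(w + w \left(4 + w\right)\right)$ ($T{\left(w \right)} = w \left(w + \left(w + 4\right) w\right) \left(w - 3\right) = w \left(w + \left(4 + w\right) w\right) \left(-3 + w\right) = w \left(w + w \left(4 + w\right)\right) \left(-3 + w\right) = w \left(-3 + w\right) \left(w + w \left(4 + w\right)\right)$)
$10 + 25 T{\left(-1 \right)} = 10 + 25 \left(-1\right)^{2} \left(-15 + \left(-1\right)^{2} + 2 \left(-1\right)\right) = 10 + 25 \cdot 1 \left(-15 + 1 - 2\right) = 10 + 25 \cdot 1 \left(-16\right) = 10 + 25 \left(-16\right) = 10 - 400 = -390$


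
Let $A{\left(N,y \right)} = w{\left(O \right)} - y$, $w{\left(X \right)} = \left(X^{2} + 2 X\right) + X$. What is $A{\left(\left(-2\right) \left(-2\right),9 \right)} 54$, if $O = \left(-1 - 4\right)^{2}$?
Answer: $37314$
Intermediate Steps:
$O = 25$ ($O = \left(-5\right)^{2} = 25$)
$w{\left(X \right)} = X^{2} + 3 X$
$A{\left(N,y \right)} = 700 - y$ ($A{\left(N,y \right)} = 25 \left(3 + 25\right) - y = 25 \cdot 28 - y = 700 - y$)
$A{\left(\left(-2\right) \left(-2\right),9 \right)} 54 = \left(700 - 9\right) 54 = 691 \cdot 54 = 37314$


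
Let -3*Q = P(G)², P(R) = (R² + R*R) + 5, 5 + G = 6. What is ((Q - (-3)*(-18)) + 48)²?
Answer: 4489/9 ≈ 498.78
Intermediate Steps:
G = 1 (G = -5 + 6 = 1)
P(R) = 5 + 2*R² (P(R) = (R² + R²) + 5 = 2*R² + 5 = 5 + 2*R²)
Q = -49/3 (Q = -(5 + 2*1²)²/3 = -(5 + 2*1)²/3 = -(5 + 2)²/3 = -⅓*7² = -⅓*49 = -49/3 ≈ -16.333)
((Q - (-3)*(-18)) + 48)² = ((-49/3 - (-3)*(-18)) + 48)² = ((-49/3 - 1*54) + 48)² = ((-49/3 - 54) + 48)² = (-211/3 + 48)² = (-67/3)² = 4489/9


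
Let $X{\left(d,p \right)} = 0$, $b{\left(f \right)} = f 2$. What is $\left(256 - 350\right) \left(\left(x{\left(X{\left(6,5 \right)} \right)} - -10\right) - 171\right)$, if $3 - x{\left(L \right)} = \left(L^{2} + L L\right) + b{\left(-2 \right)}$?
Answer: $14476$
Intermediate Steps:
$b{\left(f \right)} = 2 f$
$x{\left(L \right)} = 7 - 2 L^{2}$ ($x{\left(L \right)} = 3 - \left(\left(L^{2} + L L\right) + 2 \left(-2\right)\right) = 3 - \left(\left(L^{2} + L^{2}\right) - 4\right) = 3 - \left(2 L^{2} - 4\right) = 3 - \left(-4 + 2 L^{2}\right) = 7 - 2 L^{2}$)
$\left(256 - 350\right) \left(\left(x{\left(X{\left(6,5 \right)} \right)} - -10\right) - 171\right) = \left(256 - 350\right) \left(\left(\left(7 - 2 \cdot 0^{2}\right) - -10\right) - 171\right) = - 94 \left(\left(\left(7 - 0\right) + \left(-17 + 27\right)\right) - 171\right) = - 94 \left(\left(\left(7 + 0\right) + 10\right) - 171\right) = - 94 \left(\left(7 + 10\right) - 171\right) = - 94 \left(17 - 171\right) = \left(-94\right) \left(-154\right) = 14476$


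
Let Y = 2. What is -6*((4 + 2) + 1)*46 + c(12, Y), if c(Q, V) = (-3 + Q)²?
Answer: -1851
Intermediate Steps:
-6*((4 + 2) + 1)*46 + c(12, Y) = -6*((4 + 2) + 1)*46 + (-3 + 12)² = -6*(6 + 1)*46 + 9² = -6*7*46 + 81 = -42*46 + 81 = -1932 + 81 = -1851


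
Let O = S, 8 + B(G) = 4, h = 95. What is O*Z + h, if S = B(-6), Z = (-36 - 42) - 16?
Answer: 471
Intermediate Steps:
B(G) = -4 (B(G) = -8 + 4 = -4)
Z = -94 (Z = -78 - 16 = -94)
S = -4
O = -4
O*Z + h = -4*(-94) + 95 = 376 + 95 = 471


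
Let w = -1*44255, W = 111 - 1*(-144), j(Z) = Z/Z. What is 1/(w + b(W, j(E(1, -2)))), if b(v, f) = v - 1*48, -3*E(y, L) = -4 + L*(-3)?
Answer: -1/44048 ≈ -2.2703e-5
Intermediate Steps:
E(y, L) = 4/3 + L (E(y, L) = -(-4 + L*(-3))/3 = -(-4 - 3*L)/3 = 4/3 + L)
j(Z) = 1
W = 255 (W = 111 + 144 = 255)
b(v, f) = -48 + v (b(v, f) = v - 48 = -48 + v)
w = -44255
1/(w + b(W, j(E(1, -2)))) = 1/(-44255 + (-48 + 255)) = 1/(-44255 + 207) = 1/(-44048) = -1/44048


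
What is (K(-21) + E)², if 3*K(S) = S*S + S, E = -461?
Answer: 103041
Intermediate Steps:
K(S) = S/3 + S²/3 (K(S) = (S*S + S)/3 = (S² + S)/3 = (S + S²)/3 = S/3 + S²/3)
(K(-21) + E)² = ((⅓)*(-21)*(1 - 21) - 461)² = ((⅓)*(-21)*(-20) - 461)² = (140 - 461)² = (-321)² = 103041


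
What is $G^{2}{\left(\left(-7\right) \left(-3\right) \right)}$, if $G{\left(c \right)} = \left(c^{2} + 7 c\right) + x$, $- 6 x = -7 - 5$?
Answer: $348100$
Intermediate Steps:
$x = 2$ ($x = - \frac{-7 - 5}{6} = \left(- \frac{1}{6}\right) \left(-12\right) = 2$)
$G{\left(c \right)} = 2 + c^{2} + 7 c$ ($G{\left(c \right)} = \left(c^{2} + 7 c\right) + 2 = 2 + c^{2} + 7 c$)
$G^{2}{\left(\left(-7\right) \left(-3\right) \right)} = \left(2 + \left(\left(-7\right) \left(-3\right)\right)^{2} + 7 \left(\left(-7\right) \left(-3\right)\right)\right)^{2} = \left(2 + 21^{2} + 7 \cdot 21\right)^{2} = \left(2 + 441 + 147\right)^{2} = 590^{2} = 348100$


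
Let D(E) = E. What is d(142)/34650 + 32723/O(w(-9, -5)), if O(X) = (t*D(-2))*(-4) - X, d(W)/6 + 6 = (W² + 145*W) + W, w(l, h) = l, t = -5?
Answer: -12513849/11935 ≈ -1048.5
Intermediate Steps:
d(W) = -36 + 6*W² + 876*W (d(W) = -36 + 6*((W² + 145*W) + W) = -36 + 6*(W² + 146*W) = -36 + (6*W² + 876*W) = -36 + 6*W² + 876*W)
O(X) = -40 - X (O(X) = -5*(-2)*(-4) - X = 10*(-4) - X = -40 - X)
d(142)/34650 + 32723/O(w(-9, -5)) = (-36 + 6*142² + 876*142)/34650 + 32723/(-40 - 1*(-9)) = (-36 + 6*20164 + 124392)*(1/34650) + 32723/(-40 + 9) = (-36 + 120984 + 124392)*(1/34650) + 32723/(-31) = 245340*(1/34650) + 32723*(-1/31) = 2726/385 - 32723/31 = -12513849/11935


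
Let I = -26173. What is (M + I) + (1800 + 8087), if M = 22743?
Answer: 6457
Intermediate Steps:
(M + I) + (1800 + 8087) = (22743 - 26173) + (1800 + 8087) = -3430 + 9887 = 6457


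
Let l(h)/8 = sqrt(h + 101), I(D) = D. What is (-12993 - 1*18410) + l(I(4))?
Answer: -31403 + 8*sqrt(105) ≈ -31321.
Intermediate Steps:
l(h) = 8*sqrt(101 + h) (l(h) = 8*sqrt(h + 101) = 8*sqrt(101 + h))
(-12993 - 1*18410) + l(I(4)) = (-12993 - 1*18410) + 8*sqrt(101 + 4) = (-12993 - 18410) + 8*sqrt(105) = -31403 + 8*sqrt(105)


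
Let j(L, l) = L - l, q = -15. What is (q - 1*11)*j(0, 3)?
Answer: 78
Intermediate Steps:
(q - 1*11)*j(0, 3) = (-15 - 1*11)*(0 - 1*3) = (-15 - 11)*(0 - 3) = -26*(-3) = 78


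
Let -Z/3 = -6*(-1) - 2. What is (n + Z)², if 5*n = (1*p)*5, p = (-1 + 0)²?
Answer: 121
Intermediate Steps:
p = 1 (p = (-1)² = 1)
n = 1 (n = ((1*1)*5)/5 = (1*5)/5 = (⅕)*5 = 1)
Z = -12 (Z = -3*(-6*(-1) - 2) = -3*(6 - 2) = -3*4 = -12)
(n + Z)² = (1 - 12)² = (-11)² = 121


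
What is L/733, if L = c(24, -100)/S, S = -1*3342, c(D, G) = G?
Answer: 50/1224843 ≈ 4.0822e-5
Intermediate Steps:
S = -3342
L = 50/1671 (L = -100/(-3342) = -100*(-1/3342) = 50/1671 ≈ 0.029922)
L/733 = (50/1671)/733 = (50/1671)*(1/733) = 50/1224843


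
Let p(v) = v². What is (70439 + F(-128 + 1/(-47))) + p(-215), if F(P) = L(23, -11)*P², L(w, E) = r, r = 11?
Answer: 655957955/2209 ≈ 2.9695e+5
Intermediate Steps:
L(w, E) = 11
F(P) = 11*P²
(70439 + F(-128 + 1/(-47))) + p(-215) = (70439 + 11*(-128 + 1/(-47))²) + (-215)² = (70439 + 11*(-128 - 1/47)²) + 46225 = (70439 + 11*(-6017/47)²) + 46225 = (70439 + 11*(36204289/2209)) + 46225 = (70439 + 398247179/2209) + 46225 = 553846930/2209 + 46225 = 655957955/2209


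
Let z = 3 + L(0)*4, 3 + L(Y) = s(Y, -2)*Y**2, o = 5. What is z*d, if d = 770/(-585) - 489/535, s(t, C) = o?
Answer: 139603/6955 ≈ 20.072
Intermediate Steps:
s(t, C) = 5
L(Y) = -3 + 5*Y**2
d = -139603/62595 (d = 770*(-1/585) - 489*1/535 = -154/117 - 489/535 = -139603/62595 ≈ -2.2303)
z = -9 (z = 3 + (-3 + 5*0**2)*4 = 3 + (-3 + 5*0)*4 = 3 + (-3 + 0)*4 = 3 - 3*4 = 3 - 12 = -9)
z*d = -9*(-139603/62595) = 139603/6955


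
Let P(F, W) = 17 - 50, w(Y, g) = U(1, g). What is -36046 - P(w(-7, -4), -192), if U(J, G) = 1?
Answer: -36013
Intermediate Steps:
w(Y, g) = 1
P(F, W) = -33
-36046 - P(w(-7, -4), -192) = -36046 - 1*(-33) = -36046 + 33 = -36013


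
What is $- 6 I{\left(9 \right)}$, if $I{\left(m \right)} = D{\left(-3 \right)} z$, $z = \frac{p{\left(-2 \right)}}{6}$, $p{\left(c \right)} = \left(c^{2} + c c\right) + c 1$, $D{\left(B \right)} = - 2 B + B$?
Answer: $-18$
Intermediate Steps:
$D{\left(B \right)} = - B$
$p{\left(c \right)} = c + 2 c^{2}$ ($p{\left(c \right)} = \left(c^{2} + c^{2}\right) + c = 2 c^{2} + c = c + 2 c^{2}$)
$z = 1$ ($z = \frac{\left(-2\right) \left(1 + 2 \left(-2\right)\right)}{6} = - 2 \left(1 - 4\right) \frac{1}{6} = \left(-2\right) \left(-3\right) \frac{1}{6} = 6 \cdot \frac{1}{6} = 1$)
$I{\left(m \right)} = 3$ ($I{\left(m \right)} = \left(-1\right) \left(-3\right) 1 = 3 \cdot 1 = 3$)
$- 6 I{\left(9 \right)} = \left(-6\right) 3 = -18$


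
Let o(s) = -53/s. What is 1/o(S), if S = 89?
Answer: -89/53 ≈ -1.6792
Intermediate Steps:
1/o(S) = 1/(-53/89) = -89/53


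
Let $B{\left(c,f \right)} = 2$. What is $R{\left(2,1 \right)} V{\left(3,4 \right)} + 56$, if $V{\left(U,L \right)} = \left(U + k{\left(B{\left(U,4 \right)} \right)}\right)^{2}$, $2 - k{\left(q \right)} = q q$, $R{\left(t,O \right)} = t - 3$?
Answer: $55$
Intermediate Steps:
$R{\left(t,O \right)} = -3 + t$ ($R{\left(t,O \right)} = t - 3 = -3 + t$)
$k{\left(q \right)} = 2 - q^{2}$ ($k{\left(q \right)} = 2 - q q = 2 - q^{2}$)
$V{\left(U,L \right)} = \left(-2 + U\right)^{2}$ ($V{\left(U,L \right)} = \left(U + \left(2 - 2^{2}\right)\right)^{2} = \left(U + \left(2 - 4\right)\right)^{2} = \left(U - 2\right)^{2} = \left(-2 + U\right)^{2}$)
$R{\left(2,1 \right)} V{\left(3,4 \right)} + 56 = \left(-3 + 2\right) \left(-2 + 3\right)^{2} + 56 = - 1^{2} + 56 = \left(-1\right) 1 + 56 = -1 + 56 = 55$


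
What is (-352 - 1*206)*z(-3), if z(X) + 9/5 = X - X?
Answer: 5022/5 ≈ 1004.4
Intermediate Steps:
z(X) = -9/5 (z(X) = -9/5 + (X - X) = -9/5 + 0 = -9/5)
(-352 - 1*206)*z(-3) = (-352 - 1*206)*(-9/5) = (-352 - 206)*(-9/5) = -558*(-9/5) = 5022/5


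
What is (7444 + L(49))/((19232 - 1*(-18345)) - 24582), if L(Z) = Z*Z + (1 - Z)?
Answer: 9797/12995 ≈ 0.75391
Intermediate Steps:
L(Z) = 1 + Z² - Z (L(Z) = Z² + (1 - Z) = 1 + Z² - Z)
(7444 + L(49))/((19232 - 1*(-18345)) - 24582) = (7444 + (1 + 49² - 1*49))/((19232 - 1*(-18345)) - 24582) = (7444 + (1 + 2401 - 49))/((19232 + 18345) - 24582) = (7444 + 2353)/(37577 - 24582) = 9797/12995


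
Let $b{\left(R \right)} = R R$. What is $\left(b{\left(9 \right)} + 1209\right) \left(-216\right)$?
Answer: $-278640$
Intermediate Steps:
$b{\left(R \right)} = R^{2}$
$\left(b{\left(9 \right)} + 1209\right) \left(-216\right) = \left(9^{2} + 1209\right) \left(-216\right) = \left(81 + 1209\right) \left(-216\right) = 1290 \left(-216\right) = -278640$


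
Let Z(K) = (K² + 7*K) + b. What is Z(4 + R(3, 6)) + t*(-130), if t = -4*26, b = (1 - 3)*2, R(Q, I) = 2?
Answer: 13594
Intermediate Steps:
b = -4 (b = -2*2 = -4)
t = -104
Z(K) = -4 + K² + 7*K (Z(K) = (K² + 7*K) - 4 = -4 + K² + 7*K)
Z(4 + R(3, 6)) + t*(-130) = (-4 + (4 + 2)² + 7*(4 + 2)) - 104*(-130) = (-4 + 6² + 7*6) + 13520 = (-4 + 36 + 42) + 13520 = 74 + 13520 = 13594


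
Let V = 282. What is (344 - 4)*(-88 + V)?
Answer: 65960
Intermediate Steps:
(344 - 4)*(-88 + V) = (344 - 4)*(-88 + 282) = 340*194 = 65960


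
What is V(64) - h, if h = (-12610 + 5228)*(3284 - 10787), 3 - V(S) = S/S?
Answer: -55387144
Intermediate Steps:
V(S) = 2 (V(S) = 3 - S/S = 3 - 1*1 = 3 - 1 = 2)
h = 55387146 (h = -7382*(-7503) = 55387146)
V(64) - h = 2 - 1*55387146 = 2 - 55387146 = -55387144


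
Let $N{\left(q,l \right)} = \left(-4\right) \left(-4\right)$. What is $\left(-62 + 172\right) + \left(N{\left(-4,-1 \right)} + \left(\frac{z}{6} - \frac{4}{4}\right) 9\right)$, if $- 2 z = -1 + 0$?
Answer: $\frac{471}{4} \approx 117.75$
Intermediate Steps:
$z = \frac{1}{2}$ ($z = - \frac{-1 + 0}{2} = \left(- \frac{1}{2}\right) \left(-1\right) = \frac{1}{2} \approx 0.5$)
$N{\left(q,l \right)} = 16$
$\left(-62 + 172\right) + \left(N{\left(-4,-1 \right)} + \left(\frac{z}{6} - \frac{4}{4}\right) 9\right) = \left(-62 + 172\right) + \left(16 + \left(\frac{1}{2 \cdot 6} - \frac{4}{4}\right) 9\right) = 110 + \left(16 + \left(\frac{1}{2} \cdot \frac{1}{6} - 1\right) 9\right) = 110 + \left(16 + \left(\frac{1}{12} - 1\right) 9\right) = 110 + \left(16 - \frac{33}{4}\right) = 110 + \frac{31}{4} = \frac{471}{4}$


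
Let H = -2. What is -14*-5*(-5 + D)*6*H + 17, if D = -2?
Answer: 5897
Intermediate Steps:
-14*-5*(-5 + D)*6*H + 17 = -14*-5*(-5 - 2)*6*(-2) + 17 = -14*-5*(-7)*6*(-2) + 17 = -14*35*6*(-2) + 17 = -2940*(-2) + 17 = -14*(-420) + 17 = 5880 + 17 = 5897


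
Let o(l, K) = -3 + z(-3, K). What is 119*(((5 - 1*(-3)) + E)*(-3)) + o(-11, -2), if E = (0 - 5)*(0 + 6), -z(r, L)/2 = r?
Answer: 7857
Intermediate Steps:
z(r, L) = -2*r
o(l, K) = 3 (o(l, K) = -3 - 2*(-3) = -3 + 6 = 3)
E = -30 (E = -5*6 = -30)
119*(((5 - 1*(-3)) + E)*(-3)) + o(-11, -2) = 119*(((5 - 1*(-3)) - 30)*(-3)) + 3 = 119*(((5 + 3) - 30)*(-3)) + 3 = 119*((8 - 30)*(-3)) + 3 = 119*(-22*(-3)) + 3 = 119*66 + 3 = 7854 + 3 = 7857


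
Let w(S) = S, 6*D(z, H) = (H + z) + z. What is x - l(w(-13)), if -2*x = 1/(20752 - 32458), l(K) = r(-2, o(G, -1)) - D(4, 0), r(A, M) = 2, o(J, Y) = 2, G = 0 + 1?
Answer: -15607/23412 ≈ -0.66662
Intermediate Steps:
G = 1
D(z, H) = z/3 + H/6 (D(z, H) = ((H + z) + z)/6 = (H + 2*z)/6 = z/3 + H/6)
l(K) = ⅔ (l(K) = 2 - ((⅓)*4 + (⅙)*0) = 2 - (4/3 + 0) = 2 - 1*4/3 = 2 - 4/3 = ⅔)
x = 1/23412 (x = -1/(2*(20752 - 32458)) = -½/(-11706) = -½*(-1/11706) = 1/23412 ≈ 4.2713e-5)
x - l(w(-13)) = 1/23412 - 1*⅔ = 1/23412 - ⅔ = -15607/23412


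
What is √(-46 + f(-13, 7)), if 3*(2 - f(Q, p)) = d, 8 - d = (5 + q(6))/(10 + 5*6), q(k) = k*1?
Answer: 9*I*√230/20 ≈ 6.8246*I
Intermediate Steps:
q(k) = k
d = 309/40 (d = 8 - (5 + 6)/(10 + 5*6) = 8 - 11/(10 + 30) = 8 - 11/40 = 309/40 ≈ 7.7250)
f(Q, p) = -23/40 (f(Q, p) = 2 - ⅓*309/40 = 2 - 103/40 = -23/40)
√(-46 + f(-13, 7)) = √(-46 - 23/40) = √(-1863/40) = 9*I*√230/20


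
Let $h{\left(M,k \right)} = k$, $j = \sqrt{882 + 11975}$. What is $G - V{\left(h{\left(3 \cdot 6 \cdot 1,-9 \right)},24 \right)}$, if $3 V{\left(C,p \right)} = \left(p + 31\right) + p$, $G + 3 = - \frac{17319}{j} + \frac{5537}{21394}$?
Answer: $- \frac{1866061}{64182} - \frac{753 \sqrt{12857}}{559} \approx -181.81$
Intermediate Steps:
$j = \sqrt{12857} \approx 113.39$
$G = - \frac{58645}{21394} - \frac{753 \sqrt{12857}}{559}$ ($G = -3 + \left(- \frac{17319}{\sqrt{12857}} + \frac{5537}{21394}\right) = -3 + \left(- 17319 \frac{\sqrt{12857}}{12857} + 5537 \cdot \frac{1}{21394}\right) = -3 + \left(- \frac{753 \sqrt{12857}}{559} + \frac{5537}{21394}\right) = -3 + \left(\frac{5537}{21394} - \frac{753 \sqrt{12857}}{559}\right) = - \frac{58645}{21394} - \frac{753 \sqrt{12857}}{559} \approx -155.48$)
$V{\left(C,p \right)} = \frac{31}{3} + \frac{2 p}{3}$ ($V{\left(C,p \right)} = \frac{\left(p + 31\right) + p}{3} = \frac{\left(31 + p\right) + p}{3} = \frac{31 + 2 p}{3} = \frac{31}{3} + \frac{2 p}{3}$)
$G - V{\left(h{\left(3 \cdot 6 \cdot 1,-9 \right)},24 \right)} = \left(- \frac{58645}{21394} - \frac{753 \sqrt{12857}}{559}\right) - \left(\frac{31}{3} + \frac{2}{3} \cdot 24\right) = \left(- \frac{58645}{21394} - \frac{753 \sqrt{12857}}{559}\right) - \left(\frac{31}{3} + 16\right) = \left(- \frac{58645}{21394} - \frac{753 \sqrt{12857}}{559}\right) - \frac{79}{3} = - \frac{1866061}{64182} - \frac{753 \sqrt{12857}}{559}$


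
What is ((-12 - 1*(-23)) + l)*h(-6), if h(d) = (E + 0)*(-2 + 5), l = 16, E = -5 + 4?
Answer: -81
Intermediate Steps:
E = -1
h(d) = -3 (h(d) = (-1 + 0)*(-2 + 5) = -1*3 = -3)
((-12 - 1*(-23)) + l)*h(-6) = ((-12 - 1*(-23)) + 16)*(-3) = ((-12 + 23) + 16)*(-3) = (11 + 16)*(-3) = 27*(-3) = -81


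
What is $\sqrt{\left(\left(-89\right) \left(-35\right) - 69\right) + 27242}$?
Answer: $4 \sqrt{1893} \approx 174.03$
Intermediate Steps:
$\sqrt{\left(\left(-89\right) \left(-35\right) - 69\right) + 27242} = \sqrt{\left(3115 - 69\right) + 27242} = \sqrt{3046 + 27242} = \sqrt{30288} = 4 \sqrt{1893}$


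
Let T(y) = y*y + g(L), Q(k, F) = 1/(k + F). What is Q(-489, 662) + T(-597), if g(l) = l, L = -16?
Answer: 61655990/173 ≈ 3.5639e+5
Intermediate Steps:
Q(k, F) = 1/(F + k)
T(y) = -16 + y² (T(y) = y*y - 16 = y² - 16 = -16 + y²)
Q(-489, 662) + T(-597) = 1/(662 - 489) + (-16 + (-597)²) = 1/173 + (-16 + 356409) = 1/173 + 356393 = 61655990/173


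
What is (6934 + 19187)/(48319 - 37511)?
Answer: 26121/10808 ≈ 2.4168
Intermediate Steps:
(6934 + 19187)/(48319 - 37511) = 26121/10808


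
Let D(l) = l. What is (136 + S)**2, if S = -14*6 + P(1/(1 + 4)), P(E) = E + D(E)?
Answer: 68644/25 ≈ 2745.8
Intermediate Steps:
P(E) = 2*E (P(E) = E + E = 2*E)
S = -418/5 (S = -14*6 + 2/(1 + 4) = -7*12 + 2/5 = -84 + 2*(1/5) = -84 + 2/5 = -418/5 ≈ -83.600)
(136 + S)**2 = (136 - 418/5)**2 = (262/5)**2 = 68644/25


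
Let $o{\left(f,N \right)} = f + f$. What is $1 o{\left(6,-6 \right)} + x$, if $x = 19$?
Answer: $31$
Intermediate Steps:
$o{\left(f,N \right)} = 2 f$
$1 o{\left(6,-6 \right)} + x = 1 \cdot 2 \cdot 6 + 19 = 1 \cdot 12 + 19 = 12 + 19 = 31$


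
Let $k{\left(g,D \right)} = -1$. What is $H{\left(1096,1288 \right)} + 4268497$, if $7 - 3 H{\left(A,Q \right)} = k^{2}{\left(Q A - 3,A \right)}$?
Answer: $4268499$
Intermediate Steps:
$H{\left(A,Q \right)} = 2$ ($H{\left(A,Q \right)} = \frac{7}{3} - \frac{\left(-1\right)^{2}}{3} = \frac{7}{3} - \frac{1}{3} = 2$)
$H{\left(1096,1288 \right)} + 4268497 = 2 + 4268497 = 4268499$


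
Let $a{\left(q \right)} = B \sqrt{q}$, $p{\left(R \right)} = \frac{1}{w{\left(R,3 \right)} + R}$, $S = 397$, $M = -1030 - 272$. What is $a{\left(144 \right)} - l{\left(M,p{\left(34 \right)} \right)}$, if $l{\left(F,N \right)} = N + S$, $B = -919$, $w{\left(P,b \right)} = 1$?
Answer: $- \frac{399876}{35} \approx -11425.0$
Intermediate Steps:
$M = -1302$ ($M = -1030 - 272 = -1302$)
$p{\left(R \right)} = \frac{1}{1 + R}$
$l{\left(F,N \right)} = 397 + N$ ($l{\left(F,N \right)} = N + 397 = 397 + N$)
$a{\left(q \right)} = - 919 \sqrt{q}$
$a{\left(144 \right)} - l{\left(M,p{\left(34 \right)} \right)} = - 919 \sqrt{144} - \left(397 + \frac{1}{1 + 34}\right) = \left(-919\right) 12 - \left(397 + \frac{1}{35}\right) = -11028 - \left(397 + \frac{1}{35}\right) = -11028 - \frac{13896}{35} = - \frac{399876}{35}$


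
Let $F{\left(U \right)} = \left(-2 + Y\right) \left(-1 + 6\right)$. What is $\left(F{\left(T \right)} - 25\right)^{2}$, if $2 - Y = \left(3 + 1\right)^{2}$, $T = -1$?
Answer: $11025$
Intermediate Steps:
$Y = -14$ ($Y = 2 - \left(3 + 1\right)^{2} = 2 - 4^{2} = 2 - 16 = -14$)
$F{\left(U \right)} = -80$ ($F{\left(U \right)} = \left(-2 - 14\right) \left(-1 + 6\right) = \left(-16\right) 5 = -80$)
$\left(F{\left(T \right)} - 25\right)^{2} = \left(-80 - 25\right)^{2} = \left(-105\right)^{2} = 11025$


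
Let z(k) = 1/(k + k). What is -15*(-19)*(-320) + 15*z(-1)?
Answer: -182415/2 ≈ -91208.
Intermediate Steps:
z(k) = 1/(2*k)
-15*(-19)*(-320) + 15*z(-1) = -15*(-19)*(-320) + 15*((1/2)/(-1)) = 285*(-320) + 15*((1/2)*(-1)) = -91200 + 15*(-1/2) = -91200 - 15/2 = -182415/2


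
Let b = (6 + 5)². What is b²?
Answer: 14641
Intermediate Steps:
b = 121 (b = 11² = 121)
b² = 121² = 14641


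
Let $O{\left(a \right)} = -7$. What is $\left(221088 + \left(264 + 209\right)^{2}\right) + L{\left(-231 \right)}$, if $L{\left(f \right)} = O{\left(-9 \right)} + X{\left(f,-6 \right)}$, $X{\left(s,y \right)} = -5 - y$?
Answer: $444811$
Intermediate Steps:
$L{\left(f \right)} = -6$ ($L{\left(f \right)} = -7 - -1 = -7 + \left(-5 + 6\right) = -7 + 1 = -6$)
$\left(221088 + \left(264 + 209\right)^{2}\right) + L{\left(-231 \right)} = \left(221088 + \left(264 + 209\right)^{2}\right) - 6 = \left(221088 + 473^{2}\right) - 6 = \left(221088 + 223729\right) - 6 = 444817 - 6 = 444811$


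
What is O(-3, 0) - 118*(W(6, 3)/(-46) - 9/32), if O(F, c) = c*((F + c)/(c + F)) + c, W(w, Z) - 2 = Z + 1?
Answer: 17877/368 ≈ 48.579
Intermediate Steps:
W(w, Z) = 3 + Z (W(w, Z) = 2 + (Z + 1) = 2 + (1 + Z) = 3 + Z)
O(F, c) = 2*c (O(F, c) = c*((F + c)/(F + c)) + c = c*1 + c = c + c = 2*c)
O(-3, 0) - 118*(W(6, 3)/(-46) - 9/32) = 2*0 - 118*((3 + 3)/(-46) - 9/32) = 0 - 118*(6*(-1/46) - 9*1/32) = 0 - 118*(-3/23 - 9/32) = 0 - 118*(-303/736) = 0 + 17877/368 = 17877/368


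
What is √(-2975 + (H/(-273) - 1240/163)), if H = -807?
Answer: 4*I*√40973537059/14833 ≈ 54.586*I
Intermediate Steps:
√(-2975 + (H/(-273) - 1240/163)) = √(-2975 + (-807/(-273) - 1240/163)) = √(-2975 + (-807*(-1/273) - 1240*1/163)) = √(-2975 + (269/91 - 1240/163)) = √(-2975 - 68993/14833) = √(-44197168/14833) = 4*I*√40973537059/14833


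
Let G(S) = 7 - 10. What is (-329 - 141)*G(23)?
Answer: 1410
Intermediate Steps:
G(S) = -3
(-329 - 141)*G(23) = (-329 - 141)*(-3) = -470*(-3) = 1410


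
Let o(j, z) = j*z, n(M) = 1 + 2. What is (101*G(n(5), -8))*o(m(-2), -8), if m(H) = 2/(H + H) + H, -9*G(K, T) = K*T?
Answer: 16160/3 ≈ 5386.7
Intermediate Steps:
n(M) = 3
G(K, T) = -K*T/9
m(H) = H + 1/H (m(H) = 2/((2*H)) + H = 2*(1/(2*H)) + H = 1/H + H = H + 1/H)
(101*G(n(5), -8))*o(m(-2), -8) = (101*(-⅑*3*(-8)))*((-2 + 1/(-2))*(-8)) = (101*(8/3))*((-2 - ½)*(-8)) = 808*(-5/2*(-8))/3 = (808/3)*20 = 16160/3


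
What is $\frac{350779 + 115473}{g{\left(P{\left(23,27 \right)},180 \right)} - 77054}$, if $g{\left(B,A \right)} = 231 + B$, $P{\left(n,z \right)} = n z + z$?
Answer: $- \frac{466252}{76175} \approx -6.1208$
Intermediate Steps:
$P{\left(n,z \right)} = z + n z$
$\frac{350779 + 115473}{g{\left(P{\left(23,27 \right)},180 \right)} - 77054} = \frac{350779 + 115473}{\left(231 + 27 \left(1 + 23\right)\right) - 77054} = \frac{466252}{\left(231 + 27 \cdot 24\right) - 77054} = \frac{466252}{\left(231 + 648\right) - 77054} = \frac{466252}{879 - 77054} = \frac{466252}{-76175} = 466252 \left(- \frac{1}{76175}\right) = - \frac{466252}{76175}$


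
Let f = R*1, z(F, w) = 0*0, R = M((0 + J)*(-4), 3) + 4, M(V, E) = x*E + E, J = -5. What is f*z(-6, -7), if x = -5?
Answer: 0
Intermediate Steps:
M(V, E) = -4*E (M(V, E) = -5*E + E = -4*E)
R = -8 (R = -4*3 + 4 = -12 + 4 = -8)
z(F, w) = 0
f = -8 (f = -8*1 = -8)
f*z(-6, -7) = -8*0 = 0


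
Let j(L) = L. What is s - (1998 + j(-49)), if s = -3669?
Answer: -5618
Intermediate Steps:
s - (1998 + j(-49)) = -3669 - (1998 - 49) = -3669 - 1*1949 = -3669 - 1949 = -5618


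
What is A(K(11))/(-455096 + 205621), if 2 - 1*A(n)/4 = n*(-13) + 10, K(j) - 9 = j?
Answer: -1008/249475 ≈ -0.0040405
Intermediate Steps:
K(j) = 9 + j
A(n) = -32 + 52*n (A(n) = 8 - 4*(n*(-13) + 10) = 8 - 4*(-13*n + 10) = 8 - 4*(10 - 13*n) = 8 + (-40 + 52*n) = -32 + 52*n)
A(K(11))/(-455096 + 205621) = (-32 + 52*(9 + 11))/(-455096 + 205621) = (-32 + 52*20)/(-249475) = (-32 + 1040)*(-1/249475) = 1008*(-1/249475) = -1008/249475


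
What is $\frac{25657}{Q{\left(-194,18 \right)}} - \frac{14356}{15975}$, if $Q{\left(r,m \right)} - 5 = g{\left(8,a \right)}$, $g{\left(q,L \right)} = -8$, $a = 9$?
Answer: $- \frac{136637881}{15975} \approx -8553.2$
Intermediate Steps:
$Q{\left(r,m \right)} = -3$ ($Q{\left(r,m \right)} = 5 - 8 = -3$)
$\frac{25657}{Q{\left(-194,18 \right)}} - \frac{14356}{15975} = \frac{25657}{-3} - \frac{14356}{15975} = 25657 \left(- \frac{1}{3}\right) - \frac{14356}{15975} = - \frac{25657}{3} - \frac{14356}{15975} = - \frac{136637881}{15975}$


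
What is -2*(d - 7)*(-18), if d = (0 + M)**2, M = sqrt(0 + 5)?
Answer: -72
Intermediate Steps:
M = sqrt(5) ≈ 2.2361
d = 5 (d = (0 + sqrt(5))**2 = (sqrt(5))**2 = 5)
-2*(d - 7)*(-18) = -2*(5 - 7)*(-18) = -2*(-2)*(-18) = 4*(-18) = -72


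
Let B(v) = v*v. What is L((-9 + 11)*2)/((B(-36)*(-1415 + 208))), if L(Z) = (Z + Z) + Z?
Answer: -1/130356 ≈ -7.6713e-6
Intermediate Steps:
B(v) = v²
L(Z) = 3*Z (L(Z) = 2*Z + Z = 3*Z)
L((-9 + 11)*2)/((B(-36)*(-1415 + 208))) = (3*((-9 + 11)*2))/(((-36)²*(-1415 + 208))) = (3*(2*2))/((1296*(-1207))) = (3*4)/(-1564272) = 12*(-1/1564272) = -1/130356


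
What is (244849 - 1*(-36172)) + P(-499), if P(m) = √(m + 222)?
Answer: 281021 + I*√277 ≈ 2.8102e+5 + 16.643*I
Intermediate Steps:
P(m) = √(222 + m)
(244849 - 1*(-36172)) + P(-499) = (244849 - 1*(-36172)) + √(222 - 499) = (244849 + 36172) + √(-277) = 281021 + I*√277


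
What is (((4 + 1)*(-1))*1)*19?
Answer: -95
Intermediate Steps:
(((4 + 1)*(-1))*1)*19 = ((5*(-1))*1)*19 = -5*1*19 = -5*19 = -95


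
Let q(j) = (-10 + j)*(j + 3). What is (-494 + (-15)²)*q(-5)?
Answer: -8070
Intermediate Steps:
q(j) = (-10 + j)*(3 + j)
(-494 + (-15)²)*q(-5) = (-494 + (-15)²)*(-30 + (-5)² - 7*(-5)) = (-494 + 225)*(-30 + 25 + 35) = -269*30 = -8070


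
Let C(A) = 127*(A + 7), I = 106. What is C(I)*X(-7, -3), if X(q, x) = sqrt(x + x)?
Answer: 14351*I*sqrt(6) ≈ 35153.0*I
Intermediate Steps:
X(q, x) = sqrt(2)*sqrt(x) (X(q, x) = sqrt(2*x) = sqrt(2)*sqrt(x))
C(A) = 889 + 127*A (C(A) = 127*(7 + A) = 889 + 127*A)
C(I)*X(-7, -3) = (889 + 127*106)*(sqrt(2)*sqrt(-3)) = (889 + 13462)*(sqrt(2)*(I*sqrt(3))) = 14351*(I*sqrt(6)) = 14351*I*sqrt(6)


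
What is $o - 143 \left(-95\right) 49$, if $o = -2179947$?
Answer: $-1514282$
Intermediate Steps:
$o - 143 \left(-95\right) 49 = -2179947 - 143 \left(-95\right) 49 = -2179947 - \left(-13585\right) 49 = -2179947 - -665665 = -2179947 + 665665 = -1514282$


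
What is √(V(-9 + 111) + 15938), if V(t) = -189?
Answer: √15749 ≈ 125.49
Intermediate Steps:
√(V(-9 + 111) + 15938) = √(-189 + 15938) = √15749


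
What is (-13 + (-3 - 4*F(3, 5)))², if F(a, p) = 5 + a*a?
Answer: 5184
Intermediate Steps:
F(a, p) = 5 + a²
(-13 + (-3 - 4*F(3, 5)))² = (-13 + (-3 - 4*(5 + 3²)))² = (-13 + (-3 - 4*(5 + 9)))² = (-13 + (-3 - 4*14))² = (-13 + (-3 - 56))² = (-13 - 59)² = (-72)² = 5184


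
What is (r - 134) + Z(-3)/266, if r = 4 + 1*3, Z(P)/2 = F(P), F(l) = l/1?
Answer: -16894/133 ≈ -127.02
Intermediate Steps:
F(l) = l (F(l) = l*1 = l)
Z(P) = 2*P
r = 7 (r = 4 + 3 = 7)
(r - 134) + Z(-3)/266 = (7 - 134) + (2*(-3))/266 = -127 - 6*1/266 = -127 - 3/133 = -16894/133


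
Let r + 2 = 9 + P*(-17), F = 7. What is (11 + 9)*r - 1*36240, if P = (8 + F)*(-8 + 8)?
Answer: -36100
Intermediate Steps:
P = 0 (P = (8 + 7)*(-8 + 8) = 15*0 = 0)
r = 7 (r = -2 + (9 + 0*(-17)) = -2 + (9 + 0) = -2 + 9 = 7)
(11 + 9)*r - 1*36240 = (11 + 9)*7 - 1*36240 = 20*7 - 36240 = 140 - 36240 = -36100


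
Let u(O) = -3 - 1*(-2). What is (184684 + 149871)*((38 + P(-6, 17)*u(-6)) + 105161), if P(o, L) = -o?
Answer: 35192844115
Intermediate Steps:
u(O) = -1 (u(O) = -3 + 2 = -1)
(184684 + 149871)*((38 + P(-6, 17)*u(-6)) + 105161) = (184684 + 149871)*((38 - 1*(-6)*(-1)) + 105161) = 334555*((38 + 6*(-1)) + 105161) = 334555*((38 - 6) + 105161) = 334555*(32 + 105161) = 334555*105193 = 35192844115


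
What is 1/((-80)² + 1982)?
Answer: 1/8382 ≈ 0.00011930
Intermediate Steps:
1/((-80)² + 1982) = 1/(6400 + 1982) = 1/8382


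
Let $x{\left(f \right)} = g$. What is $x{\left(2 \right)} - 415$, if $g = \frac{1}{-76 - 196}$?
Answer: $- \frac{112881}{272} \approx -415.0$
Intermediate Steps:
$g = - \frac{1}{272}$ ($g = \frac{1}{-272} = - \frac{1}{272} \approx -0.0036765$)
$x{\left(f \right)} = - \frac{1}{272}$
$x{\left(2 \right)} - 415 = - \frac{1}{272} - 415 = - \frac{112881}{272}$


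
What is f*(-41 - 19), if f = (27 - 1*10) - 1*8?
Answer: -540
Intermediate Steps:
f = 9 (f = (27 - 10) - 8 = 17 - 8 = 9)
f*(-41 - 19) = 9*(-41 - 19) = 9*(-60) = -540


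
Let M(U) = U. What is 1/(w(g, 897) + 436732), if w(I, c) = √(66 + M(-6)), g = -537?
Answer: 109183/47683709941 - √15/95367419882 ≈ 2.2897e-6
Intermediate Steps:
w(I, c) = 2*√15 (w(I, c) = √(66 - 6) = √60 = 2*√15)
1/(w(g, 897) + 436732) = 1/(2*√15 + 436732) = 1/(436732 + 2*√15)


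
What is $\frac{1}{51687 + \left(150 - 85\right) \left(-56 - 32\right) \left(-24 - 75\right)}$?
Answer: $\frac{1}{617967} \approx 1.6182 \cdot 10^{-6}$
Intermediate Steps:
$\frac{1}{51687 + \left(150 - 85\right) \left(-56 - 32\right) \left(-24 - 75\right)} = \frac{1}{51687 + 65 \left(\left(-88\right) \left(-99\right)\right)} = \frac{1}{51687 + 65 \cdot 8712} = \frac{1}{51687 + 566280} = \frac{1}{617967}$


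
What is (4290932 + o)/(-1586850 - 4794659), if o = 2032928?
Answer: -6323860/6381509 ≈ -0.99097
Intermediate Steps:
(4290932 + o)/(-1586850 - 4794659) = (4290932 + 2032928)/(-1586850 - 4794659) = 6323860/(-6381509) = 6323860*(-1/6381509) = -6323860/6381509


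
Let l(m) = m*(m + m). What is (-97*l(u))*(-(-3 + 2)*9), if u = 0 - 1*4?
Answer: -27936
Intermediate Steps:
u = -4 (u = 0 - 4 = -4)
l(m) = 2*m**2 (l(m) = m*(2*m) = 2*m**2)
(-97*l(u))*(-(-3 + 2)*9) = (-194*(-4)**2)*(-(-3 + 2)*9) = (-194*16)*(-1*(-1)*9) = (-97*32)*(1*9) = -3104*9 = -27936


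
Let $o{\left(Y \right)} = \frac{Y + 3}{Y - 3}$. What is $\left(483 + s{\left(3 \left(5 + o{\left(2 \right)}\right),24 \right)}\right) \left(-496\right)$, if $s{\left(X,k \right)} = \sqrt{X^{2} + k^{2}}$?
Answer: $-251472$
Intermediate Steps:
$o{\left(Y \right)} = \frac{3 + Y}{-3 + Y}$
$\left(483 + s{\left(3 \left(5 + o{\left(2 \right)}\right),24 \right)}\right) \left(-496\right) = \left(483 + \sqrt{\left(3 \left(5 + \frac{3 + 2}{-3 + 2}\right)\right)^{2} + 24^{2}}\right) \left(-496\right) = \left(483 + \sqrt{\left(3 \left(5 + \frac{1}{-1} \cdot 5\right)\right)^{2} + 576}\right) \left(-496\right) = \left(483 + \sqrt{\left(3 \left(5 - 5\right)\right)^{2} + 576}\right) \left(-496\right) = \left(483 + \sqrt{\left(3 \cdot 0\right)^{2} + 576}\right) \left(-496\right) = \left(483 + \sqrt{0^{2} + 576}\right) \left(-496\right) = \left(483 + \sqrt{0 + 576}\right) \left(-496\right) = \left(483 + \sqrt{576}\right) \left(-496\right) = \left(483 + 24\right) \left(-496\right) = 507 \left(-496\right) = -251472$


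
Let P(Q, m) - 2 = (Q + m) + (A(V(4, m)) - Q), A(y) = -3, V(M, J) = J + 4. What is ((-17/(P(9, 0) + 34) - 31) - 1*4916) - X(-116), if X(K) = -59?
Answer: -161321/33 ≈ -4888.5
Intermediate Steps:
V(M, J) = 4 + J
P(Q, m) = -1 + m (P(Q, m) = 2 + ((Q + m) + (-3 - Q)) = 2 + (-3 + m) = -1 + m)
((-17/(P(9, 0) + 34) - 31) - 1*4916) - X(-116) = ((-17/((-1 + 0) + 34) - 31) - 1*4916) - 1*(-59) = ((-17/(-1 + 34) - 31) - 4916) + 59 = ((-17/33 - 31) - 4916) + 59 = (-1040/33 - 4916) + 59 = -163268/33 + 59 = -161321/33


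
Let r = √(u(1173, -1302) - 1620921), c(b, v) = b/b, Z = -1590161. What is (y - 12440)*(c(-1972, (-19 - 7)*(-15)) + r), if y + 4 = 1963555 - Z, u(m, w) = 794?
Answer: 3541272 + 3541272*I*√1620127 ≈ 3.5413e+6 + 4.5075e+9*I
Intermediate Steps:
c(b, v) = 1
y = 3553712 (y = -4 + (1963555 - 1*(-1590161)) = -4 + (1963555 + 1590161) = -4 + 3553716 = 3553712)
r = I*√1620127 (r = √(794 - 1620921) = √(-1620127) = I*√1620127 ≈ 1272.8*I)
(y - 12440)*(c(-1972, (-19 - 7)*(-15)) + r) = (3553712 - 12440)*(1 + I*√1620127) = 3541272*(1 + I*√1620127) = 3541272 + 3541272*I*√1620127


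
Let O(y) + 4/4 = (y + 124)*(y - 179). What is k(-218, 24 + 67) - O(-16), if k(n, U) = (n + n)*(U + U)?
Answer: -58291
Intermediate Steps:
O(y) = -1 + (-179 + y)*(124 + y) (O(y) = -1 + (y + 124)*(y - 179) = -1 + (124 + y)*(-179 + y) = -1 + (-179 + y)*(124 + y))
k(n, U) = 4*U*n (k(n, U) = (2*n)*(2*U) = 4*U*n)
k(-218, 24 + 67) - O(-16) = 4*(24 + 67)*(-218) - (-22197 + (-16)² - 55*(-16)) = 4*91*(-218) - (-22197 + 256 + 880) = -79352 - 1*(-21061) = -79352 + 21061 = -58291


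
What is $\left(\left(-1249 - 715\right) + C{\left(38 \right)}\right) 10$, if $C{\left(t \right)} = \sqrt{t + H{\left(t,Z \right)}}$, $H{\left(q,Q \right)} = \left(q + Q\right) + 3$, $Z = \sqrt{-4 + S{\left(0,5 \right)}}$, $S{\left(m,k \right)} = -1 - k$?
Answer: $-19640 + 10 \sqrt{79 + i \sqrt{10}} \approx -19551.0 + 1.7786 i$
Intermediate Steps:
$Z = i \sqrt{10}$ ($Z = \sqrt{-4 - 6} = \sqrt{-10} = i \sqrt{10} \approx 3.1623 i$)
$H{\left(q,Q \right)} = 3 + Q + q$ ($H{\left(q,Q \right)} = \left(Q + q\right) + 3 = 3 + Q + q$)
$C{\left(t \right)} = \sqrt{3 + 2 t + i \sqrt{10}}$ ($C{\left(t \right)} = \sqrt{t + \left(3 + i \sqrt{10} + t\right)} = \sqrt{t + \left(3 + t + i \sqrt{10}\right)} = \sqrt{3 + 2 t + i \sqrt{10}}$)
$\left(\left(-1249 - 715\right) + C{\left(38 \right)}\right) 10 = \left(\left(-1249 - 715\right) + \sqrt{3 + 2 \cdot 38 + i \sqrt{10}}\right) 10 = \left(-1964 + \sqrt{3 + 76 + i \sqrt{10}}\right) 10 = \left(-1964 + \sqrt{79 + i \sqrt{10}}\right) 10 = -19640 + 10 \sqrt{79 + i \sqrt{10}}$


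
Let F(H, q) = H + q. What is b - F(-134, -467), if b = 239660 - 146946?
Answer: 93315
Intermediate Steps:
b = 92714
b - F(-134, -467) = 92714 - (-134 - 467) = 92714 - 1*(-601) = 92714 + 601 = 93315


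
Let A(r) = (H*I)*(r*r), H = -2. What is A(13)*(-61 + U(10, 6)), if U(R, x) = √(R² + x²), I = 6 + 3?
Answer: 185562 - 6084*√34 ≈ 1.5009e+5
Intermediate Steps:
I = 9
A(r) = -18*r² (A(r) = (-2*9)*(r*r) = -18*r²)
A(13)*(-61 + U(10, 6)) = (-18*13²)*(-61 + √(10² + 6²)) = (-18*169)*(-61 + √(100 + 36)) = -3042*(-61 + √136) = -3042*(-61 + 2*√34) = 185562 - 6084*√34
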